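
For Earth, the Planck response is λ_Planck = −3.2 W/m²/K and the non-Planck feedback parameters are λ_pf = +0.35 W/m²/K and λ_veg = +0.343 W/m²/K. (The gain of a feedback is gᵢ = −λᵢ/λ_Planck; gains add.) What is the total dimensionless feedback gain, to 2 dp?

Convert to gains: g_pf = 0.35/3.2 = 0.1094; g_veg = 0.343/3.2 = 0.1072.
Total gain g = 0.2166.

0.22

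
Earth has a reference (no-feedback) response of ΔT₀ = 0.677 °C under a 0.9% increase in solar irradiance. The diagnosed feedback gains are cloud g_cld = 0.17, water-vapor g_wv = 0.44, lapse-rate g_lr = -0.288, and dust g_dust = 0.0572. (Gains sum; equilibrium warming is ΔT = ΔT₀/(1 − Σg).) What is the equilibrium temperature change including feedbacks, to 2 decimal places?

1.09 °C

Total gain g = 0.17 + 0.44 − 0.288 + 0.0572 = 0.3792.
Amplification A = 1/(1 − 0.3792) = 1.611.
ΔT = 0.677 × 1.611 = 1.09 °C.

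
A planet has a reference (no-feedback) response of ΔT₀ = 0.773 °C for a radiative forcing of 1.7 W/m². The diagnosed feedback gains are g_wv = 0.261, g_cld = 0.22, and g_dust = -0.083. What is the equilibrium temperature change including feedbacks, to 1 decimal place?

1.3 °C

Total gain g = 0.261 + 0.22 − 0.083 = 0.398.
Amplification A = 1/(1 − 0.398) = 1.661.
ΔT = 0.773 × 1.661 = 1.3 °C.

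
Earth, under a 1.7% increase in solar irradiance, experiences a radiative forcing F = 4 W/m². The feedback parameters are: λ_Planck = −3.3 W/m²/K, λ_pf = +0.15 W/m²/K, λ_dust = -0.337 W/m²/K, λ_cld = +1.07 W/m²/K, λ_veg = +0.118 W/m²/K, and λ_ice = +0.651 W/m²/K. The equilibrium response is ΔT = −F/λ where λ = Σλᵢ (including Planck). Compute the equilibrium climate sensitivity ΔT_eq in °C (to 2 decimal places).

Net feedback parameter λ = (−3.3) + (+0.15) + (-0.337) + (+1.07) + (+0.118) + (+0.651) = -1.648 W/m²/K.
ΔT = −F/λ = −4/(-1.648) = 2.43 °C.

2.43 °C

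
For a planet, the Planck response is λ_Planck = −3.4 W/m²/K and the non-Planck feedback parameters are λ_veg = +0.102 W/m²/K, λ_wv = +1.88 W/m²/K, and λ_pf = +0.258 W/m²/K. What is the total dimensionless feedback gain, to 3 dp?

Convert to gains: g_veg = 0.102/3.4 = 0.03; g_wv = 1.88/3.4 = 0.5529; g_pf = 0.258/3.4 = 0.07588.
Total gain g = 0.65878.

0.659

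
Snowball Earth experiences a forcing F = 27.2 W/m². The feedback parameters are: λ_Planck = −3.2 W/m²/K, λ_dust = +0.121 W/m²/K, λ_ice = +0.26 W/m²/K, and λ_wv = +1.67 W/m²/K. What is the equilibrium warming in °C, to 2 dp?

Net feedback parameter λ = (−3.2) + (+0.121) + (+0.26) + (+1.67) = -1.149 W/m²/K.
ΔT = −F/λ = −27.2/(-1.149) = 23.67 °C.

23.67 °C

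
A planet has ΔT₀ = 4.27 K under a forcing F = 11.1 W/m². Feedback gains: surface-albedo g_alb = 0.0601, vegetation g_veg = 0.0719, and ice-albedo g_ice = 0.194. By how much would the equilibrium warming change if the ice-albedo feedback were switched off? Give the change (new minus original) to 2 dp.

Original: g = 0.326, ΔT = 4.27/(1−0.326) = 6.3353 K.
Without ice-albedo: g' = 0.132, ΔT' = 4.27/(1−0.132) = 4.9194 K.
Change = 4.9194 − 6.3353 = -1.42 K.

-1.42 K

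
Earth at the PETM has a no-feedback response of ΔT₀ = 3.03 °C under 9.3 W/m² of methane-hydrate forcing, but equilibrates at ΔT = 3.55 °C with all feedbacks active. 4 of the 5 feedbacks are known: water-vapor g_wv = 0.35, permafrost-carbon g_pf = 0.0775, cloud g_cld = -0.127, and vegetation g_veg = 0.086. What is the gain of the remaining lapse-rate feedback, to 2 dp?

Amplification A = ΔT/ΔT₀ = 3.55/3.03 = 1.172.
Total gain g = 1 − 1/A = 1 − 1/1.172 = 0.1468.
Known gains sum to 0.35 + 0.0775 − 0.127 + 0.086 = 0.3865.
g_lr = 0.1468 − 0.3865 = -0.24.

-0.24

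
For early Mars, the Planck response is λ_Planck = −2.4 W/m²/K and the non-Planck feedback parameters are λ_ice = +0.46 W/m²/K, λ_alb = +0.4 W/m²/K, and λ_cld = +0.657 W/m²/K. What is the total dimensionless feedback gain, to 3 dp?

Convert to gains: g_ice = 0.46/2.4 = 0.1917; g_alb = 0.4/2.4 = 0.1667; g_cld = 0.657/2.4 = 0.2738.
Total gain g = 0.6322.

0.632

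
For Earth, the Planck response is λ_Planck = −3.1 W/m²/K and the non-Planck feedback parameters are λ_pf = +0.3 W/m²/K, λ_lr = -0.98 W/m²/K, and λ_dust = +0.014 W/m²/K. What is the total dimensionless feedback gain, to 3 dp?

Convert to gains: g_pf = 0.3/3.1 = 0.09677; g_lr = -0.98/3.1 = -0.3161; g_dust = 0.014/3.1 = 0.004516.
Total gain g = -0.214814.

-0.215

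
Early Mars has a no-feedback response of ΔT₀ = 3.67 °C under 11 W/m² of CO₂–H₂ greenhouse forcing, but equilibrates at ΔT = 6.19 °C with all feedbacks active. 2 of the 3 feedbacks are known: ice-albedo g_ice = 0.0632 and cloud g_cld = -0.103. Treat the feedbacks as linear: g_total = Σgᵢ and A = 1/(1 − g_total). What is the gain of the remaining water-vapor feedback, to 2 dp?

Amplification A = ΔT/ΔT₀ = 6.19/3.67 = 1.687.
Total gain g = 1 − 1/A = 1 − 1/1.687 = 0.4072.
Known gains sum to 0.0632 − 0.103 = -0.0398.
g_wv = 0.4072 + 0.0398 = 0.45.

0.45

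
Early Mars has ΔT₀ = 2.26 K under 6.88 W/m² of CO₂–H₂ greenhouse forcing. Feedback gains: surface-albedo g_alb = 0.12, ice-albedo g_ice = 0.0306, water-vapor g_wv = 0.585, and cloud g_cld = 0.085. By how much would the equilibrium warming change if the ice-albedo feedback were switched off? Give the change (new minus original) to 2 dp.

Original: g = 0.8206, ΔT = 2.26/(1−0.8206) = 12.5975 K.
Without ice-albedo: g' = 0.79, ΔT' = 2.26/(1−0.79) = 10.7619 K.
Change = 10.7619 − 12.5975 = -1.84 K.

-1.84 K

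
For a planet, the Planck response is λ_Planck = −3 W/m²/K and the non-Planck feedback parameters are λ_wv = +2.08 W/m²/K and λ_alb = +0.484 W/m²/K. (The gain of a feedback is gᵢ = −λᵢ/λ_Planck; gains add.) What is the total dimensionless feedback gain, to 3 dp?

0.855

Convert to gains: g_wv = 2.08/3 = 0.6933; g_alb = 0.484/3 = 0.1613.
Total gain g = 0.8546.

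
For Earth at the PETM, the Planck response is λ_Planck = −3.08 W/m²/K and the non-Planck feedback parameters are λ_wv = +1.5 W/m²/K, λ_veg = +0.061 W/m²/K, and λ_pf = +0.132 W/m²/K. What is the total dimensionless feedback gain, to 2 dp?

Convert to gains: g_wv = 1.5/3.08 = 0.487; g_veg = 0.061/3.08 = 0.01981; g_pf = 0.132/3.08 = 0.04286.
Total gain g = 0.54967.

0.55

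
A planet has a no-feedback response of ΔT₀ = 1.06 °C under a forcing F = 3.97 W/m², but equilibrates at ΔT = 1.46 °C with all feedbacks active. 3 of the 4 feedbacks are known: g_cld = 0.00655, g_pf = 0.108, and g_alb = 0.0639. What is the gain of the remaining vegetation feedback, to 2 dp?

0.10

Amplification A = ΔT/ΔT₀ = 1.46/1.06 = 1.377.
Total gain g = 1 − 1/A = 1 − 1/1.377 = 0.2738.
Known gains sum to 0.00655 + 0.108 + 0.0639 = 0.17845.
g_veg = 0.2738 − 0.17845 = 0.10.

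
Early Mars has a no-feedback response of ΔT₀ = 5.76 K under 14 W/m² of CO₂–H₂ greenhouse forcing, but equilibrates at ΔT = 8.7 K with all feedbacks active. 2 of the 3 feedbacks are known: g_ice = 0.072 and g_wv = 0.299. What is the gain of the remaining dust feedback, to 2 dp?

-0.03

Amplification A = ΔT/ΔT₀ = 8.7/5.76 = 1.51.
Total gain g = 1 − 1/A = 1 − 1/1.51 = 0.3377.
Known gains sum to 0.072 + 0.299 = 0.371.
g_dust = 0.3377 − 0.371 = -0.03.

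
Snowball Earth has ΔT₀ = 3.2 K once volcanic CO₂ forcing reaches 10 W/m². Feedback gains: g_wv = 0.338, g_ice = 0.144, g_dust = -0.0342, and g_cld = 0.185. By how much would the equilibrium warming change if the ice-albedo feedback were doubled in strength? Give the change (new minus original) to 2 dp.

Original: g = 0.6328, ΔT = 3.2/(1−0.6328) = 8.7146 K.
With doubled ice-albedo: g' = 0.7768, ΔT' = 3.2/(1−0.7768) = 14.3369 K.
Change = 14.3369 − 8.7146 = 5.62 K.

5.62 K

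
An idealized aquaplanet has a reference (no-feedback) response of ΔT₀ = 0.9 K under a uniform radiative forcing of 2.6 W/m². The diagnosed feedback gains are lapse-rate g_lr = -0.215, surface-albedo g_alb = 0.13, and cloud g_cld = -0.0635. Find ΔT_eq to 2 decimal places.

0.78 K

Total gain g = -0.215 + 0.13 − 0.0635 = -0.1485.
Amplification A = 1/(1 + 0.1485) = 0.8707.
ΔT = 0.9 × 0.8707 = 0.78 K.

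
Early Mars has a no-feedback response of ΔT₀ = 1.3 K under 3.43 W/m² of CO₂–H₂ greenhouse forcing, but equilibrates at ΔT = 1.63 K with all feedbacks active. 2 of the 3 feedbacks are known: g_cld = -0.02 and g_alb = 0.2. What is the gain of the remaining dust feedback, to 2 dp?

Amplification A = ΔT/ΔT₀ = 1.63/1.3 = 1.254.
Total gain g = 1 − 1/A = 1 − 1/1.254 = 0.2026.
Known gains sum to -0.02 + 0.2 = 0.18.
g_dust = 0.2026 − 0.18 = 0.02.

0.02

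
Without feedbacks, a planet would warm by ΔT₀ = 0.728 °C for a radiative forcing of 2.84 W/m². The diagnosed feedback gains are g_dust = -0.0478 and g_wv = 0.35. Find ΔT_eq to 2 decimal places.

1.04 °C

Total gain g = -0.0478 + 0.35 = 0.3022.
Amplification A = 1/(1 − 0.3022) = 1.433.
ΔT = 0.728 × 1.433 = 1.04 °C.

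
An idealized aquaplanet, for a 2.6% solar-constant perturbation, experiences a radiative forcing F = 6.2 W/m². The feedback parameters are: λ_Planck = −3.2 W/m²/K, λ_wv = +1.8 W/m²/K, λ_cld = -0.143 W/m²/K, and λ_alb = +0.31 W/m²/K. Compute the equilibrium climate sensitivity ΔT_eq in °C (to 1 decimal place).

Net feedback parameter λ = (−3.2) + (+1.8) + (-0.143) + (+0.31) = -1.233 W/m²/K.
ΔT = −F/λ = −6.2/(-1.233) = 5.0 °C.

5.0 °C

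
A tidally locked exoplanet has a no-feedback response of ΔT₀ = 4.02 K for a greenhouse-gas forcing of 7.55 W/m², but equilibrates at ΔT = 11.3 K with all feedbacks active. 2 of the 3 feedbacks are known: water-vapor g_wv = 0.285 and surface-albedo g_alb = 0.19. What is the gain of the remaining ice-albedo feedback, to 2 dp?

0.17

Amplification A = ΔT/ΔT₀ = 11.3/4.02 = 2.811.
Total gain g = 1 − 1/A = 1 − 1/2.811 = 0.6443.
Known gains sum to 0.285 + 0.19 = 0.475.
g_ice = 0.6443 − 0.475 = 0.17.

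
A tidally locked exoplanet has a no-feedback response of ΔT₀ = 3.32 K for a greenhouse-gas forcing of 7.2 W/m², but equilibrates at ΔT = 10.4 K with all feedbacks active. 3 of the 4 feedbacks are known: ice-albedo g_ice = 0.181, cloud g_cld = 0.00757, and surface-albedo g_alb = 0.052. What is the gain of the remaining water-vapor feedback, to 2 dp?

0.44

Amplification A = ΔT/ΔT₀ = 10.4/3.32 = 3.133.
Total gain g = 1 − 1/A = 1 − 1/3.133 = 0.6808.
Known gains sum to 0.181 + 0.00757 + 0.052 = 0.24057.
g_wv = 0.6808 − 0.24057 = 0.44.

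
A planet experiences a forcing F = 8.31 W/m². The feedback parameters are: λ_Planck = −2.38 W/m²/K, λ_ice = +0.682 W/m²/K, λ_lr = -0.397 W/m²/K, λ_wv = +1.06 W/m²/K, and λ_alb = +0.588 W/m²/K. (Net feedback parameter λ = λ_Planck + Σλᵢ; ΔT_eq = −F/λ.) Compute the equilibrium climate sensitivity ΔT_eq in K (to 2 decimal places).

Net feedback parameter λ = (−2.38) + (+0.682) + (-0.397) + (+1.06) + (+0.588) = -0.447 W/m²/K.
ΔT = −F/λ = −8.31/(-0.447) = 18.59 K.

18.59 K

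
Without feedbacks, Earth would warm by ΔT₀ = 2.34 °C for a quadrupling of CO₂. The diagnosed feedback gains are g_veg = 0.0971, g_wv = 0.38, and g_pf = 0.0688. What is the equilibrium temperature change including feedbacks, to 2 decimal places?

5.15 °C

Total gain g = 0.0971 + 0.38 + 0.0688 = 0.5459.
Amplification A = 1/(1 − 0.5459) = 2.202.
ΔT = 2.34 × 2.202 = 5.15 °C.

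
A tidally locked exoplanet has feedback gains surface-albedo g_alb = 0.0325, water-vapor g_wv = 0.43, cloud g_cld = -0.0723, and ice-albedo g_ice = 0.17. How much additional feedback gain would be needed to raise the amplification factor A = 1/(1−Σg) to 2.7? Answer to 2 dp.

0.07

Current total gain = 0.5602.
Target gain for A = 2.7: g* = 1 − 1/2.7 = 0.6296.
Additional gain needed = 0.6296 − 0.5602 = 0.07.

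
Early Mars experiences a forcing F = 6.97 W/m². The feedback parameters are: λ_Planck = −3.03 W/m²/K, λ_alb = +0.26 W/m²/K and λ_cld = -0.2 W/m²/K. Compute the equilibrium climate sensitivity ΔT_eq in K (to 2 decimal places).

2.35 K

Net feedback parameter λ = (−3.03) + (+0.26) + (-0.2) = -2.97 W/m²/K.
ΔT = −F/λ = −6.97/(-2.97) = 2.35 K.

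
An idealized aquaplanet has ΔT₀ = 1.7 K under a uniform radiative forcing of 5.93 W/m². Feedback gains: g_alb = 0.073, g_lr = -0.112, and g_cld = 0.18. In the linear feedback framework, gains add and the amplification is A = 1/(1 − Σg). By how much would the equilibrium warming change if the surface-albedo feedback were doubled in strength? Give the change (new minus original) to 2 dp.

0.18 K

Original: g = 0.141, ΔT = 1.7/(1−0.141) = 1.9790 K.
With doubled surface-albedo: g' = 0.214, ΔT' = 1.7/(1−0.214) = 2.1628 K.
Change = 2.1628 − 1.9790 = 0.18 K.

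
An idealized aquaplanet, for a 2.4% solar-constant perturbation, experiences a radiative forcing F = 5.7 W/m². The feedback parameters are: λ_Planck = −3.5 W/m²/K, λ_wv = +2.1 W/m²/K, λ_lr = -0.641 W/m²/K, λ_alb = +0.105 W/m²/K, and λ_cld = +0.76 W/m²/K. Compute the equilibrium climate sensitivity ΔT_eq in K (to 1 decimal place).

4.8 K

Net feedback parameter λ = (−3.5) + (+2.1) + (-0.641) + (+0.105) + (+0.76) = -1.176 W/m²/K.
ΔT = −F/λ = −5.7/(-1.176) = 4.8 K.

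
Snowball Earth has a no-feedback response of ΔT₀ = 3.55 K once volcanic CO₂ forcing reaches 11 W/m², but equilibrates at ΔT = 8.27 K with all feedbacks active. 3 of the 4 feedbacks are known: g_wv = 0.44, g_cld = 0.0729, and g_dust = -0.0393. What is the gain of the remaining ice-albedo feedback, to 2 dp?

Amplification A = ΔT/ΔT₀ = 8.27/3.55 = 2.33.
Total gain g = 1 − 1/A = 1 − 1/2.33 = 0.5708.
Known gains sum to 0.44 + 0.0729 − 0.0393 = 0.4736.
g_ice = 0.5708 − 0.4736 = 0.10.

0.10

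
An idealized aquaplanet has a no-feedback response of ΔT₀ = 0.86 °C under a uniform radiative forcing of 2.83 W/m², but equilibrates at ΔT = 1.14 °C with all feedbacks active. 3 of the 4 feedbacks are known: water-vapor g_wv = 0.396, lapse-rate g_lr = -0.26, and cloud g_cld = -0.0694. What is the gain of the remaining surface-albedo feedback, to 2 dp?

0.18

Amplification A = ΔT/ΔT₀ = 1.14/0.86 = 1.326.
Total gain g = 1 − 1/A = 1 − 1/1.326 = 0.2459.
Known gains sum to 0.396 − 0.26 − 0.0694 = 0.0666.
g_alb = 0.2459 − 0.0666 = 0.18.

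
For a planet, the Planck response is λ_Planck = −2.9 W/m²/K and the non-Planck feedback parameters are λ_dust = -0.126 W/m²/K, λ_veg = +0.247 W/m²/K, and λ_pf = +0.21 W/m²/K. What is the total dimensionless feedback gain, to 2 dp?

0.11

Convert to gains: g_dust = -0.126/2.9 = -0.04345; g_veg = 0.247/2.9 = 0.08517; g_pf = 0.21/2.9 = 0.07241.
Total gain g = 0.11413.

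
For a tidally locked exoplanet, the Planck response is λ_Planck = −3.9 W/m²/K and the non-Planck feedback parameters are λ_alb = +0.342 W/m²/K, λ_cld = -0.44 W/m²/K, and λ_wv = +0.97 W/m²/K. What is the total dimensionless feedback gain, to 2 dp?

Convert to gains: g_alb = 0.342/3.9 = 0.08769; g_cld = -0.44/3.9 = -0.1128; g_wv = 0.97/3.9 = 0.2487.
Total gain g = 0.22359.

0.22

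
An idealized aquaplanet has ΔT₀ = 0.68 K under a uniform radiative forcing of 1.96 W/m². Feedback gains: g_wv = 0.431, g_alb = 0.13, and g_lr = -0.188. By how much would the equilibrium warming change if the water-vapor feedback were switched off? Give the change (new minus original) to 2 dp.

Original: g = 0.373, ΔT = 0.68/(1−0.373) = 1.0845 K.
Without water-vapor: g' = -0.058, ΔT' = 0.68/(1+0.058) = 0.6427 K.
Change = 0.6427 − 1.0845 = -0.44 K.

-0.44 K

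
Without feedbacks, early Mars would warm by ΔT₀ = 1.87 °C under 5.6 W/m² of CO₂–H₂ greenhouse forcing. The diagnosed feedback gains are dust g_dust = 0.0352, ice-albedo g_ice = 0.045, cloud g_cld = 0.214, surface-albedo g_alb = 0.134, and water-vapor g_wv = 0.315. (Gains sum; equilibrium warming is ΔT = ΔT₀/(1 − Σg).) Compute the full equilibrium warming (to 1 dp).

7.3 °C

Total gain g = 0.0352 + 0.045 + 0.214 + 0.134 + 0.315 = 0.7432.
Amplification A = 1/(1 − 0.7432) = 3.894.
ΔT = 1.87 × 3.894 = 7.3 °C.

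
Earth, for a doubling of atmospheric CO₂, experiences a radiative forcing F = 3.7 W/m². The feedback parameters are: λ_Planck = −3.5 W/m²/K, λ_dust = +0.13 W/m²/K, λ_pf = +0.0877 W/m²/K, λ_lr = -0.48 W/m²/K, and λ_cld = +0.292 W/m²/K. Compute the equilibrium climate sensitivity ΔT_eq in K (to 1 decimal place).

Net feedback parameter λ = (−3.5) + (+0.13) + (+0.0877) + (-0.48) + (+0.292) = -3.4703 W/m²/K.
ΔT = −F/λ = −3.7/(-3.4703) = 1.1 K.

1.1 K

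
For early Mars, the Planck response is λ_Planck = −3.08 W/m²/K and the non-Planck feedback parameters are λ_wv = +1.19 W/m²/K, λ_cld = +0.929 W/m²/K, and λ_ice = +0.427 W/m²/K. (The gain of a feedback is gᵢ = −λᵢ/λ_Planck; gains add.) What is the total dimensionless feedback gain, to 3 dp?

Convert to gains: g_wv = 1.19/3.08 = 0.3864; g_cld = 0.929/3.08 = 0.3016; g_ice = 0.427/3.08 = 0.1386.
Total gain g = 0.8266.

0.827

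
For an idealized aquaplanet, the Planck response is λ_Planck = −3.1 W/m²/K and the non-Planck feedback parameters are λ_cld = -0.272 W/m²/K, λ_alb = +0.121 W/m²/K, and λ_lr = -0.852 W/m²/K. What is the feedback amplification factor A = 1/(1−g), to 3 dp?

0.756

Convert to gains: g_cld = -0.272/3.1 = -0.08774; g_alb = 0.121/3.1 = 0.03903; g_lr = -0.852/3.1 = -0.2748.
Total gain g = -0.32351.
A = 1/(1 + 0.32351) = 0.756.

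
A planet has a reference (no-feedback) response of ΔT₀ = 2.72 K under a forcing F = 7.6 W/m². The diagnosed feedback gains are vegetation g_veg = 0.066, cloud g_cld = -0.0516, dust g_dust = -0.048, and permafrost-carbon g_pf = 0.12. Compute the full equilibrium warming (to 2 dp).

2.98 K

Total gain g = 0.066 − 0.0516 − 0.048 + 0.12 = 0.0864.
Amplification A = 1/(1 − 0.0864) = 1.095.
ΔT = 2.72 × 1.095 = 2.98 K.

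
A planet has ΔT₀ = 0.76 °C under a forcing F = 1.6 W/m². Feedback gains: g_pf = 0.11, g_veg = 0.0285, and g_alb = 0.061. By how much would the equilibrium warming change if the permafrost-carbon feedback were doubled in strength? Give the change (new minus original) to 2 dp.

Original: g = 0.1995, ΔT = 0.76/(1−0.1995) = 0.9494 °C.
With doubled permafrost-carbon: g' = 0.3095, ΔT' = 0.76/(1−0.3095) = 1.1007 °C.
Change = 1.1007 − 0.9494 = 0.15 °C.

0.15 °C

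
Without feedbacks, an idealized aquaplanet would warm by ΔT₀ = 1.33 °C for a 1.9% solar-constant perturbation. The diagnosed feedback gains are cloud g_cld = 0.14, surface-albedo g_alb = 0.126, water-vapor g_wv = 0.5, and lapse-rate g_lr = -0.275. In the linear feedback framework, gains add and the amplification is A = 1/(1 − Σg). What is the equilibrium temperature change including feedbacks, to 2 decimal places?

Total gain g = 0.14 + 0.126 + 0.5 − 0.275 = 0.491.
Amplification A = 1/(1 − 0.491) = 1.965.
ΔT = 1.33 × 1.965 = 2.61 °C.

2.61 °C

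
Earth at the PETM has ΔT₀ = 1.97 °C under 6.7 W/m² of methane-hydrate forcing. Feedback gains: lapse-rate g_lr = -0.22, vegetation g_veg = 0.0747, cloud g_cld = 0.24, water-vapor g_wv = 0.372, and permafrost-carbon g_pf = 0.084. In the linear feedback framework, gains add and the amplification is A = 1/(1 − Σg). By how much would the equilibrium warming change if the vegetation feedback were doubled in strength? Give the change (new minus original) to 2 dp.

0.87 °C

Original: g = 0.5507, ΔT = 1.97/(1−0.5507) = 4.3846 °C.
With doubled vegetation: g' = 0.6254, ΔT' = 1.97/(1−0.6254) = 5.2589 °C.
Change = 5.2589 − 4.3846 = 0.87 °C.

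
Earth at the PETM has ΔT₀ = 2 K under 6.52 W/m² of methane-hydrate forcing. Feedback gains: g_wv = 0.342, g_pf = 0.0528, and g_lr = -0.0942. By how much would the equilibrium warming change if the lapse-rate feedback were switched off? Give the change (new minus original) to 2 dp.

0.45 K

Original: g = 0.3006, ΔT = 2/(1−0.3006) = 2.8596 K.
Without lapse-rate: g' = 0.3948, ΔT' = 2/(1−0.3948) = 3.3047 K.
Change = 3.3047 − 2.8596 = 0.45 K.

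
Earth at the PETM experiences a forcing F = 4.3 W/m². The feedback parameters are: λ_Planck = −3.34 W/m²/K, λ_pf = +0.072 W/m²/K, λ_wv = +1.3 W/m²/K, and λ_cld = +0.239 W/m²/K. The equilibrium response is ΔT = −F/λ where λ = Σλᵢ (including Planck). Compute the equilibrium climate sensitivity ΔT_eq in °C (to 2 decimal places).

2.49 °C

Net feedback parameter λ = (−3.34) + (+0.072) + (+1.3) + (+0.239) = -1.729 W/m²/K.
ΔT = −F/λ = −4.3/(-1.729) = 2.49 °C.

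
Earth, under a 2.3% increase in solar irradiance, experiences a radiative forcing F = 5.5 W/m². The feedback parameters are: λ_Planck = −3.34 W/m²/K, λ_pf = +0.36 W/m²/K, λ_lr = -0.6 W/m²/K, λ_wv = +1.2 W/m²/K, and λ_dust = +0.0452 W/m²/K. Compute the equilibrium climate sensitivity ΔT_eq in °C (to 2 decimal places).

Net feedback parameter λ = (−3.34) + (+0.36) + (-0.6) + (+1.2) + (+0.0452) = -2.3348 W/m²/K.
ΔT = −F/λ = −5.5/(-2.3348) = 2.36 °C.

2.36 °C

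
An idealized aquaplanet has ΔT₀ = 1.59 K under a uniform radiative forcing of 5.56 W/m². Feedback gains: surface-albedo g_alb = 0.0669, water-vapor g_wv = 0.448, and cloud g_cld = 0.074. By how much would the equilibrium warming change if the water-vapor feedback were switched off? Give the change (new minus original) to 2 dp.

-2.02 K

Original: g = 0.5889, ΔT = 1.59/(1−0.5889) = 3.8677 K.
Without water-vapor: g' = 0.1409, ΔT' = 1.59/(1−0.1409) = 1.8508 K.
Change = 1.8508 − 3.8677 = -2.02 K.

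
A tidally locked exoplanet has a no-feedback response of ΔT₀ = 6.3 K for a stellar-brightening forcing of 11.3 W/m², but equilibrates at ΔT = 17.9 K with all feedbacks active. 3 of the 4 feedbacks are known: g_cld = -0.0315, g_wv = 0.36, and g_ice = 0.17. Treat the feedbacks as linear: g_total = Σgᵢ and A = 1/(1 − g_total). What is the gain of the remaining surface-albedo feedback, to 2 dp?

Amplification A = ΔT/ΔT₀ = 17.9/6.3 = 2.841.
Total gain g = 1 − 1/A = 1 − 1/2.841 = 0.648.
Known gains sum to -0.0315 + 0.36 + 0.17 = 0.4985.
g_alb = 0.648 − 0.4985 = 0.15.

0.15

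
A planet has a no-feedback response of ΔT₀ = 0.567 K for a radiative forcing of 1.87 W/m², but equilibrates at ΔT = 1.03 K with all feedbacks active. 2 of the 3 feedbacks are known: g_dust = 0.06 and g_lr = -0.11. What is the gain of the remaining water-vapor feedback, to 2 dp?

0.50

Amplification A = ΔT/ΔT₀ = 1.03/0.567 = 1.817.
Total gain g = 1 − 1/A = 1 − 1/1.817 = 0.4496.
Known gains sum to 0.06 − 0.11 = -0.05.
g_wv = 0.4496 + 0.05 = 0.50.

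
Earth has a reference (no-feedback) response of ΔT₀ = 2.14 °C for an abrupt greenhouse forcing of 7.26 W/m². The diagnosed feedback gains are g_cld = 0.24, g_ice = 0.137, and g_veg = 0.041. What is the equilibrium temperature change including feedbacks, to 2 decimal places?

3.68 °C

Total gain g = 0.24 + 0.137 + 0.041 = 0.418.
Amplification A = 1/(1 − 0.418) = 1.718.
ΔT = 2.14 × 1.718 = 3.68 °C.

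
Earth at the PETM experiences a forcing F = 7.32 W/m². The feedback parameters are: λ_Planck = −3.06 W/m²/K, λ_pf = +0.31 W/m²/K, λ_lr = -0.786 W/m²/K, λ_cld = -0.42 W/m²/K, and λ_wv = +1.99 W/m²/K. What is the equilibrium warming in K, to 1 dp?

3.7 K

Net feedback parameter λ = (−3.06) + (+0.31) + (-0.786) + (-0.42) + (+1.99) = -1.966 W/m²/K.
ΔT = −F/λ = −7.32/(-1.966) = 3.7 K.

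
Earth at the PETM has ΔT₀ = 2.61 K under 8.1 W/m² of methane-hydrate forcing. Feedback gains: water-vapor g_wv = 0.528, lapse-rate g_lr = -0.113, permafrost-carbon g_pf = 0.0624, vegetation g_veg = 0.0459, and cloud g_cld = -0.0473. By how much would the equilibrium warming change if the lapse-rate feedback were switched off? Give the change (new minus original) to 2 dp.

Original: g = 0.476, ΔT = 2.61/(1−0.476) = 4.9809 K.
Without lapse-rate: g' = 0.589, ΔT' = 2.61/(1−0.589) = 6.3504 K.
Change = 6.3504 − 4.9809 = 1.37 K.

1.37 K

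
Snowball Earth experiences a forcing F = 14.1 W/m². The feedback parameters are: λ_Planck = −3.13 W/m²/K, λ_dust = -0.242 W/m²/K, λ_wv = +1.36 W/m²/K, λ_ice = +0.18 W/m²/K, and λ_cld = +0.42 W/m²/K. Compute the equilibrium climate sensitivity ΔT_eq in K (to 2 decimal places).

Net feedback parameter λ = (−3.13) + (-0.242) + (+1.36) + (+0.18) + (+0.42) = -1.412 W/m²/K.
ΔT = −F/λ = −14.1/(-1.412) = 9.99 K.

9.99 K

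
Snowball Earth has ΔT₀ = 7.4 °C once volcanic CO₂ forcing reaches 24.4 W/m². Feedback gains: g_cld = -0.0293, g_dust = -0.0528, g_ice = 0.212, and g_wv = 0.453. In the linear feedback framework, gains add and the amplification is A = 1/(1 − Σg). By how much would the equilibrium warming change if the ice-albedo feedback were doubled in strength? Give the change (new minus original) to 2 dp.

18.34 °C

Original: g = 0.5829, ΔT = 7.4/(1−0.5829) = 17.7415 °C.
With doubled ice-albedo: g' = 0.7949, ΔT' = 7.4/(1−0.7949) = 36.0800 °C.
Change = 36.0800 − 17.7415 = 18.34 °C.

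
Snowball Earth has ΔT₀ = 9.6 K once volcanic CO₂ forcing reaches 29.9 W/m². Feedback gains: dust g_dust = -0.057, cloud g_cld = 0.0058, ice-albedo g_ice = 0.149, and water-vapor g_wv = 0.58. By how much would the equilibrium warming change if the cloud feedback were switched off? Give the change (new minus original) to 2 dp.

-0.53 K

Original: g = 0.6778, ΔT = 9.6/(1−0.6778) = 29.7952 K.
Without cloud: g' = 0.672, ΔT' = 9.6/(1−0.672) = 29.2683 K.
Change = 29.2683 − 29.7952 = -0.53 K.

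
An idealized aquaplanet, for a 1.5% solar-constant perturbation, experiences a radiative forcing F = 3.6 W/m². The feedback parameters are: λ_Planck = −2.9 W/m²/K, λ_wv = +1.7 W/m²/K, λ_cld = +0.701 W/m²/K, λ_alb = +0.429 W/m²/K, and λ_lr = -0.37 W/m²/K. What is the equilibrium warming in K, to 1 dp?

8.2 K

Net feedback parameter λ = (−2.9) + (+1.7) + (+0.701) + (+0.429) + (-0.37) = -0.44 W/m²/K.
ΔT = −F/λ = −3.6/(-0.44) = 8.2 K.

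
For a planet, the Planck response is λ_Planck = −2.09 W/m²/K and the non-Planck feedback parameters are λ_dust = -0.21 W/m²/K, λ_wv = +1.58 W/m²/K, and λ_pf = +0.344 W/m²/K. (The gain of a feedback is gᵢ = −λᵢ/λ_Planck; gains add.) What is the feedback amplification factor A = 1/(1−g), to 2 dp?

Convert to gains: g_dust = -0.21/2.09 = -0.1005; g_wv = 1.58/2.09 = 0.756; g_pf = 0.344/2.09 = 0.1646.
Total gain g = 0.8201.
A = 1/(1 − 0.8201) = 5.56.

5.56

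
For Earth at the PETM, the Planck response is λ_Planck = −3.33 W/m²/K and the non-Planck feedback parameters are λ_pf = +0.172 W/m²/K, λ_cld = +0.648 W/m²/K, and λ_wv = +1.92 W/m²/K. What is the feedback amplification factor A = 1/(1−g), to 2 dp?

5.64

Convert to gains: g_pf = 0.172/3.33 = 0.05165; g_cld = 0.648/3.33 = 0.1946; g_wv = 1.92/3.33 = 0.5766.
Total gain g = 0.82285.
A = 1/(1 − 0.82285) = 5.64.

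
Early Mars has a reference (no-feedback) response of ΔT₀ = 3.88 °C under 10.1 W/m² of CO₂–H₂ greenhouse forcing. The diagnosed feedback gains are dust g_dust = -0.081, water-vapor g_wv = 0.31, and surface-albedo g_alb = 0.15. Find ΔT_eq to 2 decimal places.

Total gain g = -0.081 + 0.31 + 0.15 = 0.379.
Amplification A = 1/(1 − 0.379) = 1.61.
ΔT = 3.88 × 1.61 = 6.25 °C.

6.25 °C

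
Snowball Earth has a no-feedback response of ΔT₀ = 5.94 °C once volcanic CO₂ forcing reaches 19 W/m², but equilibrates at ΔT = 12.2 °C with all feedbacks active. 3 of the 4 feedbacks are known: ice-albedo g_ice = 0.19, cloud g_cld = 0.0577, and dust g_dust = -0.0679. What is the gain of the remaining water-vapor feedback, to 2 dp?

Amplification A = ΔT/ΔT₀ = 12.2/5.94 = 2.054.
Total gain g = 1 − 1/A = 1 − 1/2.054 = 0.5131.
Known gains sum to 0.19 + 0.0577 − 0.0679 = 0.1798.
g_wv = 0.5131 − 0.1798 = 0.33.

0.33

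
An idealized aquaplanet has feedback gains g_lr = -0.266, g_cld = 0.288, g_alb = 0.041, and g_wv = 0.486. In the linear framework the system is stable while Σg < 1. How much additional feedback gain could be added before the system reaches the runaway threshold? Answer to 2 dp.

0.45

Current total gain = -0.266 + 0.288 + 0.041 + 0.486 = 0.549.
Margin to runaway = 1 − 0.549 = 0.45.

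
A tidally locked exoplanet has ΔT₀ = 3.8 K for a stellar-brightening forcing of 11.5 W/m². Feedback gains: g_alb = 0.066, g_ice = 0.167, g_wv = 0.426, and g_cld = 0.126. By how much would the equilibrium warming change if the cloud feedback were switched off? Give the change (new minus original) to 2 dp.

-6.53 K

Original: g = 0.785, ΔT = 3.8/(1−0.785) = 17.6744 K.
Without cloud: g' = 0.659, ΔT' = 3.8/(1−0.659) = 11.1437 K.
Change = 11.1437 − 17.6744 = -6.53 K.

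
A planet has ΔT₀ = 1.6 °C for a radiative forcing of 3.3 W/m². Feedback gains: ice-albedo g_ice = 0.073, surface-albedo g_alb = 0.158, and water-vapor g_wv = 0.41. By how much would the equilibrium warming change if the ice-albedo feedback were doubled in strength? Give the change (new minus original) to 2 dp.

Original: g = 0.641, ΔT = 1.6/(1−0.641) = 4.4568 °C.
With doubled ice-albedo: g' = 0.714, ΔT' = 1.6/(1−0.714) = 5.5944 °C.
Change = 5.5944 − 4.4568 = 1.14 °C.

1.14 °C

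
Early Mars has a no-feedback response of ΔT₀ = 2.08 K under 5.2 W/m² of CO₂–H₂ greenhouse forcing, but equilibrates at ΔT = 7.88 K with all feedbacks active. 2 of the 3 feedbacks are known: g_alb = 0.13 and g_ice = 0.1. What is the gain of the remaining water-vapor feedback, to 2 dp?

0.51

Amplification A = ΔT/ΔT₀ = 7.88/2.08 = 3.788.
Total gain g = 1 − 1/A = 1 − 1/3.788 = 0.736.
Known gains sum to 0.13 + 0.1 = 0.23.
g_wv = 0.736 − 0.23 = 0.51.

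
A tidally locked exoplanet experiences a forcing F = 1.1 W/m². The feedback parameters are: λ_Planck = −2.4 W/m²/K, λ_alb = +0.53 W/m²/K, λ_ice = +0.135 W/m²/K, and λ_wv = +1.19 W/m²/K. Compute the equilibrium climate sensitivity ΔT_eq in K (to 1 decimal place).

Net feedback parameter λ = (−2.4) + (+0.53) + (+0.135) + (+1.19) = -0.545 W/m²/K.
ΔT = −F/λ = −1.1/(-0.545) = 2.0 K.

2.0 K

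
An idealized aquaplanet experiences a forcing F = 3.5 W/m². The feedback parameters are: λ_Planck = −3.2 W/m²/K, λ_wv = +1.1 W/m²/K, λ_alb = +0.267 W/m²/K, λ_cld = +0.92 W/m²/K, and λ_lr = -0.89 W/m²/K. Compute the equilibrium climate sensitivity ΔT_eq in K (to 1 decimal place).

Net feedback parameter λ = (−3.2) + (+1.1) + (+0.267) + (+0.92) + (-0.89) = -1.803 W/m²/K.
ΔT = −F/λ = −3.5/(-1.803) = 1.9 K.

1.9 K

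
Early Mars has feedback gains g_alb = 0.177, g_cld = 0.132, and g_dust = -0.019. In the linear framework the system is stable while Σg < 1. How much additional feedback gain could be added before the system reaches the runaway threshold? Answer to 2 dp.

0.71

Current total gain = 0.177 + 0.132 − 0.019 = 0.29.
Margin to runaway = 1 − 0.29 = 0.71.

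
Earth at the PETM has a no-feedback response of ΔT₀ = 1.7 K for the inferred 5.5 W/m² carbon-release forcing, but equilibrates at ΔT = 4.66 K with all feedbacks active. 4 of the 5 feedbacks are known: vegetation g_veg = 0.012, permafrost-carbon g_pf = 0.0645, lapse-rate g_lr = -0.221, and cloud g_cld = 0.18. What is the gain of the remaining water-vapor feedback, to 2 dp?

Amplification A = ΔT/ΔT₀ = 4.66/1.7 = 2.741.
Total gain g = 1 − 1/A = 1 − 1/2.741 = 0.6352.
Known gains sum to 0.012 + 0.0645 − 0.221 + 0.18 = 0.0355.
g_wv = 0.6352 − 0.0355 = 0.60.

0.60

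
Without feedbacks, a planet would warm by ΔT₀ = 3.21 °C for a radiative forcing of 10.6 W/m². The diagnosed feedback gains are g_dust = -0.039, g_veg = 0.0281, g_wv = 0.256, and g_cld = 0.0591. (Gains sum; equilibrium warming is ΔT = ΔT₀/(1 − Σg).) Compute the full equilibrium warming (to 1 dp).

Total gain g = -0.039 + 0.0281 + 0.256 + 0.0591 = 0.3042.
Amplification A = 1/(1 − 0.3042) = 1.437.
ΔT = 3.21 × 1.437 = 4.6 °C.

4.6 °C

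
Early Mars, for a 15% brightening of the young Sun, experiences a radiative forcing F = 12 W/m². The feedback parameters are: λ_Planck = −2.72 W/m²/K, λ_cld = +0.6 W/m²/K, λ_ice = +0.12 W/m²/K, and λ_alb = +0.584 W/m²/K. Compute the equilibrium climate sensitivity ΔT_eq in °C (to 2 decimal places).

8.47 °C

Net feedback parameter λ = (−2.72) + (+0.6) + (+0.12) + (+0.584) = -1.416 W/m²/K.
ΔT = −F/λ = −12/(-1.416) = 8.47 °C.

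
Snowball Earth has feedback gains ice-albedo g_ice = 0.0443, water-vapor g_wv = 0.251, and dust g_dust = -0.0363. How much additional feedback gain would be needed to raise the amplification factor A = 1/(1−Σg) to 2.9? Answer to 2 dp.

0.40

Current total gain = 0.259.
Target gain for A = 2.9: g* = 1 − 1/2.9 = 0.6552.
Additional gain needed = 0.6552 − 0.259 = 0.40.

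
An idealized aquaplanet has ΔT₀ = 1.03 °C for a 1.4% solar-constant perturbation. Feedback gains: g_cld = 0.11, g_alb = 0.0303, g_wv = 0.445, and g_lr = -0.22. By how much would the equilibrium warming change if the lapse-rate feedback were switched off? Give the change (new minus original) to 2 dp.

Original: g = 0.3653, ΔT = 1.03/(1−0.3653) = 1.6228 °C.
Without lapse-rate: g' = 0.5853, ΔT' = 1.03/(1−0.5853) = 2.4837 °C.
Change = 2.4837 − 1.6228 = 0.86 °C.

0.86 °C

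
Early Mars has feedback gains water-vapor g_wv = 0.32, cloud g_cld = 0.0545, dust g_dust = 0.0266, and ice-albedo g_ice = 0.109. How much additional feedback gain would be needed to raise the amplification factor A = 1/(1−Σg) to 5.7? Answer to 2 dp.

Current total gain = 0.5101.
Target gain for A = 5.7: g* = 1 − 1/5.7 = 0.8246.
Additional gain needed = 0.8246 − 0.5101 = 0.31.

0.31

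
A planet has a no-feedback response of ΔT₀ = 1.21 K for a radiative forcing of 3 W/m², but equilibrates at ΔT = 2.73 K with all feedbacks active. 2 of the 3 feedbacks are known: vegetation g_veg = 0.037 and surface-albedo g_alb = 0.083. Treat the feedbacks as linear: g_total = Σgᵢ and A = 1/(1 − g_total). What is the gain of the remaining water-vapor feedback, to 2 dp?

Amplification A = ΔT/ΔT₀ = 2.73/1.21 = 2.256.
Total gain g = 1 − 1/A = 1 − 1/2.256 = 0.5567.
Known gains sum to 0.037 + 0.083 = 0.12.
g_wv = 0.5567 − 0.12 = 0.44.

0.44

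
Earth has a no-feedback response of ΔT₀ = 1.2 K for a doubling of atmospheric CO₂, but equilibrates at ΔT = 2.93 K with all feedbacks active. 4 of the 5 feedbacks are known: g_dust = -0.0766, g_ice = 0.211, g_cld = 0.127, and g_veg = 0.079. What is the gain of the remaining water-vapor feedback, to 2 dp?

0.25

Amplification A = ΔT/ΔT₀ = 2.93/1.2 = 2.442.
Total gain g = 1 − 1/A = 1 − 1/2.442 = 0.5905.
Known gains sum to -0.0766 + 0.211 + 0.127 + 0.079 = 0.3404.
g_wv = 0.5905 − 0.3404 = 0.25.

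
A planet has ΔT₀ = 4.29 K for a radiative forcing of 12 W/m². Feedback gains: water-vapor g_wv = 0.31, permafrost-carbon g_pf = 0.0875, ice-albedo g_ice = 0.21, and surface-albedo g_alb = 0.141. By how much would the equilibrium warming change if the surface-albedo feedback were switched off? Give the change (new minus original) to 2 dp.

Original: g = 0.7485, ΔT = 4.29/(1−0.7485) = 17.0577 K.
Without surface-albedo: g' = 0.6075, ΔT' = 4.29/(1−0.6075) = 10.9299 K.
Change = 10.9299 − 17.0577 = -6.13 K.

-6.13 K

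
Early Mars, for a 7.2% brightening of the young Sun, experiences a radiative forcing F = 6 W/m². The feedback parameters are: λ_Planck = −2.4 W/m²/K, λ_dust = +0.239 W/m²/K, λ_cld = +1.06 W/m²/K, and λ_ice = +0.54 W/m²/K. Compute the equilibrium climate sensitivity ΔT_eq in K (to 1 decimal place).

10.7 K

Net feedback parameter λ = (−2.4) + (+0.239) + (+1.06) + (+0.54) = -0.561 W/m²/K.
ΔT = −F/λ = −6/(-0.561) = 10.7 K.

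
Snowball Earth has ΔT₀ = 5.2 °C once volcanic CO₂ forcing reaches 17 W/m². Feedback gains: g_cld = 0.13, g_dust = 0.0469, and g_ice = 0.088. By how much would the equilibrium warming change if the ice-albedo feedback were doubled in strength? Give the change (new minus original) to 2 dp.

Original: g = 0.2649, ΔT = 5.2/(1−0.2649) = 7.0739 °C.
With doubled ice-albedo: g' = 0.3529, ΔT' = 5.2/(1−0.3529) = 8.0359 °C.
Change = 8.0359 − 7.0739 = 0.96 °C.

0.96 °C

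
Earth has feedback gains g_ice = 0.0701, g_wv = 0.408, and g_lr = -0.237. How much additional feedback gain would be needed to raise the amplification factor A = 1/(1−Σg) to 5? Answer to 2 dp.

0.56

Current total gain = 0.2411.
Target gain for A = 5: g* = 1 − 1/5 = 0.8.
Additional gain needed = 0.8 − 0.2411 = 0.56.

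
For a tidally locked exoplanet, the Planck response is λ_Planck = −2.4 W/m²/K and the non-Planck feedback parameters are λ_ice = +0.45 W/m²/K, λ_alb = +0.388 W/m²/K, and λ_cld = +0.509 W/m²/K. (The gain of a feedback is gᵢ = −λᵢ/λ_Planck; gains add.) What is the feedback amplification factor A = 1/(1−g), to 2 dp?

2.28

Convert to gains: g_ice = 0.45/2.4 = 0.1875; g_alb = 0.388/2.4 = 0.1617; g_cld = 0.509/2.4 = 0.2121.
Total gain g = 0.5613.
A = 1/(1 − 0.5613) = 2.28.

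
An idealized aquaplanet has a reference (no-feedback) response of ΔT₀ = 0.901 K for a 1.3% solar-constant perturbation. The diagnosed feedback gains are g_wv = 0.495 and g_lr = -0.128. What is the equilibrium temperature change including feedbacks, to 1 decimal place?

Total gain g = 0.495 − 0.128 = 0.367.
Amplification A = 1/(1 − 0.367) = 1.58.
ΔT = 0.901 × 1.58 = 1.4 K.

1.4 K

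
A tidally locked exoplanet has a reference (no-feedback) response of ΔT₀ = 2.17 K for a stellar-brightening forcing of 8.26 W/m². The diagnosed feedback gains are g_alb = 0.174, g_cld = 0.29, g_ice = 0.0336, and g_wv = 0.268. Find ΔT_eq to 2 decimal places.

Total gain g = 0.174 + 0.29 + 0.0336 + 0.268 = 0.7656.
Amplification A = 1/(1 − 0.7656) = 4.266.
ΔT = 2.17 × 4.266 = 9.26 K.

9.26 K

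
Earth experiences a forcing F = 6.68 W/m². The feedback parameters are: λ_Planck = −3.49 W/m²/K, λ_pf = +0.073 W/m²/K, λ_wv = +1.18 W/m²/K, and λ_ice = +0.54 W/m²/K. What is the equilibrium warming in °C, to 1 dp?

3.9 °C

Net feedback parameter λ = (−3.49) + (+0.073) + (+1.18) + (+0.54) = -1.697 W/m²/K.
ΔT = −F/λ = −6.68/(-1.697) = 3.9 °C.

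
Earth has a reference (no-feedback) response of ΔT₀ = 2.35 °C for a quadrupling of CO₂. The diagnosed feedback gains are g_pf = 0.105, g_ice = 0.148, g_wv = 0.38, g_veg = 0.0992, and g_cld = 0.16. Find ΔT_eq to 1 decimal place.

21.8 °C

Total gain g = 0.105 + 0.148 + 0.38 + 0.0992 + 0.16 = 0.8922.
Amplification A = 1/(1 − 0.8922) = 9.276.
ΔT = 2.35 × 9.276 = 21.8 °C.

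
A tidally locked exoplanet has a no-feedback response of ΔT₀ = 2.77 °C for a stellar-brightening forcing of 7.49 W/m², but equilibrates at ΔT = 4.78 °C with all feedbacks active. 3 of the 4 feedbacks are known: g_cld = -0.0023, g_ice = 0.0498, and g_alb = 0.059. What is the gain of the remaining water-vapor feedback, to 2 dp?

Amplification A = ΔT/ΔT₀ = 4.78/2.77 = 1.726.
Total gain g = 1 − 1/A = 1 − 1/1.726 = 0.4206.
Known gains sum to -0.0023 + 0.0498 + 0.059 = 0.1065.
g_wv = 0.4206 − 0.1065 = 0.31.

0.31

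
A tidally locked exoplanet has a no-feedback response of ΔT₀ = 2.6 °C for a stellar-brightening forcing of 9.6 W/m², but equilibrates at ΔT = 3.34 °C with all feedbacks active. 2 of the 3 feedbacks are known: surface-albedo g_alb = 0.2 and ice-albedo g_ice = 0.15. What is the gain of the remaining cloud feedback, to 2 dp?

Amplification A = ΔT/ΔT₀ = 3.34/2.6 = 1.285.
Total gain g = 1 − 1/A = 1 − 1/1.285 = 0.2218.
Known gains sum to 0.2 + 0.15 = 0.35.
g_cld = 0.2218 − 0.35 = -0.13.

-0.13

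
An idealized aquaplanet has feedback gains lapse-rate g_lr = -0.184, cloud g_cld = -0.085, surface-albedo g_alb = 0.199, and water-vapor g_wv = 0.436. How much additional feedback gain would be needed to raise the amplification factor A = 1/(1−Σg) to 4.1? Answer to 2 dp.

0.39

Current total gain = 0.366.
Target gain for A = 4.1: g* = 1 − 1/4.1 = 0.7561.
Additional gain needed = 0.7561 − 0.366 = 0.39.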